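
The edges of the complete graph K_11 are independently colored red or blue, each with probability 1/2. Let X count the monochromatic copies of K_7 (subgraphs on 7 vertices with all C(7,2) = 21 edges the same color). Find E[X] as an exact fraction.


Let X = Σ_S X_S over the C(11, 7) = 330 subsets S of size 7, where X_S = 1 if the K_7 on S is monochromatic.
For a fixed S, the K_7 on S has C(7, 2) = 21 edges. P[all 21 edges red] = (1/2)^21, and likewise for blue, so P[monochromatic] = 2·(1/2)^21 = 2^{1 − 21} = 1/1048576.
By linearity of expectation: E[X] = C(11, 7) · 2^{1 − 21} = 330 · 1/1048576 = 165/524288.
Numerically: E[X] ≈ 0.000.

E[X] = C(11,7)·2^(1−C(7,2)) = 165/524288 ≈ 0.000.


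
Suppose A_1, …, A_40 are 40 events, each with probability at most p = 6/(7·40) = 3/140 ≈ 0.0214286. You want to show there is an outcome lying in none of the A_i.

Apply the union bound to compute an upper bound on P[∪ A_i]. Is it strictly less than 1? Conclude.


Union bound: P[∪_{i=1}^{40} A_i] ≤ Σ_i P[A_i] ≤ 40·p = 40·(3/140) = 6/7.
Numerically: 6/7 ≈ 0.8571429.
Is 6/7 < 1? YES.
Since P[∪ A_i] ≤ 6/7 < 1, the complement has P[∩ A_i^c] ≥ 1 − 6/7 = 1/7 > 0, so some outcome avoids every A_i.

40·p = 6/7 ≈ 0.8571429; existence CERTIFIED by the union bound.


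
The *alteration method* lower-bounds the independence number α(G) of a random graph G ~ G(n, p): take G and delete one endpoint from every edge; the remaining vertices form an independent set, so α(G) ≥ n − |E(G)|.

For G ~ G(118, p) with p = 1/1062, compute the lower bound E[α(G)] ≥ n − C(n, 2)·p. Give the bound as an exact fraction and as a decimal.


E[|E(G)|] = C(118, 2)·p = 6903 · (1/1062) = 13/2.
E[α(G)] ≥ n − E[|E(G)|] = 118 − 13/2 = 223/2.
Numerically: ≈ 111.50000.
(This is only a lower bound; the true E[α(G)] may be larger.)

E[α(G)] ≥ 223/2 ≈ 111.50000.


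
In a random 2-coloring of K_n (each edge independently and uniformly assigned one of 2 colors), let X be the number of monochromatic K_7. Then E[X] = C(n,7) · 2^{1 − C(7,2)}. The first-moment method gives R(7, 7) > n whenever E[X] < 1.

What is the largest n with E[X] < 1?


We need C(n, 7) · 2^{1 − 21} < 1, i.e. C(n, 7) < 2^{21 − 1} = 1048576.
Check values of n near the boundary:
  n = 23: C(23, 7) = 245157; 245157 < 1048576? YES
  n = 24: C(24, 7) = 346104; 346104 < 1048576? YES
  n = 25: C(25, 7) = 480700; 480700 < 1048576? YES
  n = 26: C(26, 7) = 657800; 657800 < 1048576? YES
  n = 27: C(27, 7) = 888030; 888030 < 1048576? YES
  n = 28: C(28, 7) = 1184040; 1184040 < 1048576? NO
The largest n with C(n, 7) < 1048576 is n = 27 (where E[X] = 444015/524288 ≈ 0.8469). Hence R(7, 7) > 27, i.e. R(7, 7) ≥ 28.

Largest n = 27; hence R(7, 7) > 27.


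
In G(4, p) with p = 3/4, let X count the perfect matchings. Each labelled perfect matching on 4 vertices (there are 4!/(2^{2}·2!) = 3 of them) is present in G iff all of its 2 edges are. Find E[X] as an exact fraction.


K_4 has 4!/(2^{2}·2!) = 3 labelled perfect matchings.
For each such perfect matching H, let X_H = 1 if all 2 edges of H are present in G. Then P[X_H = 1] = p^{2} = (3/4)^{2} = 9/16.
By linearity of expectation: E[X] = Σ_H E[X_H] = 3 · p^{2} = 3 · 9/16 = 27/16.
Numerically: E[X] ≈ 1.6875.

E[X] = 3 · (3/4)^{2} = 27/16 ≈ 1.6875.


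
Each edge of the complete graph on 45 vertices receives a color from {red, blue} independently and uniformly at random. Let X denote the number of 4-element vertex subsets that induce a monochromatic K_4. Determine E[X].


Let X = Σ_S X_S over the C(45, 4) = 148995 subsets S of size 4, where X_S = 1 if the K_4 on S is monochromatic.
For a fixed S, the K_4 on S has C(4, 2) = 6 edges. P[all 6 edges red] = (1/2)^6, and likewise for blue, so P[monochromatic] = 2·(1/2)^6 = 2^{1 − 6} = 1/32.
Summing: E[X] = C(45, 4) · 2^{1 − 6} = 148995 · 1/32 = 148995/32.
Numerically: E[X] ≈ 4656.0938.

E[X] = C(45,4)·2^(1−C(4,2)) = 148995/32 ≈ 4656.0938.


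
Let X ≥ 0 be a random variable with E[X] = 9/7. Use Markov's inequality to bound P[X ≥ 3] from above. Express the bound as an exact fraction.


μ = E[X] = 9/7, a = 3.
Markov: P[X ≥ 3] ≤ μ/a = (9/7)/3 = 3/7.
Numerically: ≈ 0.4286.
(Since a = 3 > μ = 1.2857, the bound 3/7 is < 1 and informative.)

P[X ≥ 3] ≤ 3/7 ≈ 0.4286.


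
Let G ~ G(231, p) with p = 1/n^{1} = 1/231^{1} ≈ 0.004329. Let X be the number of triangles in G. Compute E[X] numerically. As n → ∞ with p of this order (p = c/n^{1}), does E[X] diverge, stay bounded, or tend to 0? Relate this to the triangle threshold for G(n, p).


Number of potential triangles: C(231, 3) = 2027795.
Each occurs with probability p³ ≈ (0.004329)³ ≈ 8.11267467e-08.
By linearity: E[X] = C(231, 3)·p³ ≈ 2027795 · 8.11267467e-08 ≈ 0.164508.
Here α = 1, so p = 1/n is exactly at the triangle threshold p ~ 1/n. Asymptotically E[X] → c³/6 = 1³/6 = 1/6 ≈ 0.166667, a bounded constant. In this regime the triangle count is asymptotically Poisson(c³/6).

E[X] ≈ 0.164508; in regime p = Θ(1/n^{1}) E[X] stays bounded (at the triangle threshold p ~ 1/n).


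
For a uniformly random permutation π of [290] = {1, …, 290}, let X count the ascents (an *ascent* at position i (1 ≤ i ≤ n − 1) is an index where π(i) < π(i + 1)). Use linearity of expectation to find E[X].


Write X = Σ X_I over i = 1, …, 289, with X_I the indicator of one ascent.
There are 289 indicators.
For each fixed i, the pair (π(i), π(i+1)) is a uniformly random ordered pair of distinct values from {1, …, 290}; by symmetry P[π(i) < π(i+1)] = 1/2.
By linearity: E[X] = 289 · (1/2) = (290 − 1) · (1/2) = 289/2 ≈ 144.5000.

E[X] = 289/2 = 144.5000.


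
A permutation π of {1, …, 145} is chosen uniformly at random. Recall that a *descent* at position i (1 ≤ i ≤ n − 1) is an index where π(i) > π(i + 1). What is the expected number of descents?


Write X = Σ X_I over i = 1, …, 144, with X_I the indicator of one descent.
There are 144 indicators.
For each fixed i, the pair (π(i), π(i+1)) is a uniformly random ordered pair of distinct values from {1, …, 145}; by symmetry P[π(i) > π(i+1)] = 1/2.
By linearity: E[X] = 144 · (1/2) = (145 − 1) · (1/2) = 72 ≈ 72.000000.

E[X] = 72 = 72.000000.


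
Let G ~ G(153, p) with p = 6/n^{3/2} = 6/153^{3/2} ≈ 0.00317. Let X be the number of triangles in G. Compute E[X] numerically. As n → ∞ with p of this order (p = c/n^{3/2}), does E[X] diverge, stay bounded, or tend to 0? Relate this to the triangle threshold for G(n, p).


Number of potential triangles: C(153, 3) = 585276.
Each occurs with probability p³ ≈ (0.00317)³ ≈ 3.18671e-08.
By linearity: E[X] = C(153, 3)·p³ ≈ 585276 · 3.18671e-08 ≈ 0.019.
Since α = 3/2 > 1, p = c/n^{3/2} = o(1/n) is below the triangle threshold p ~ 1/n. Asymptotically E[X] ~ (c³/6)·n^{3(1−α)} = (6³/6)·n^{-1.5} → 0, so by Markov's inequality G has no triangles w.h.p.

E[X] ≈ 0.019; in regime p = Θ(1/n^{3/2}) E[X] tends to 0 (below the triangle threshold p ~ 1/n).


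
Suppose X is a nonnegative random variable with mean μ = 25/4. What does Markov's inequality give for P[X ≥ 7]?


μ = E[X] = 25/4, a = 7.
Markov: P[X ≥ 7] ≤ μ/a = (25/4)/7 = 25/28.
Numerically: ≈ 0.89286.
(Since a = 7 > μ = 6.25000, the bound 25/28 is < 1 and informative.)

P[X ≥ 7] ≤ 25/28 ≈ 0.89286.


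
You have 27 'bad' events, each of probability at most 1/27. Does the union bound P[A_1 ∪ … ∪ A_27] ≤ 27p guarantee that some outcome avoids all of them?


Union bound: P[∪_{i=1}^{27} A_i] ≤ Σ_i P[A_i] ≤ 27·p = 27·(1/27) = 1.
Numerically: 1 ≈ 1.000000.
Is 1 < 1? NO.
Since the bound 1 is ≥ 1, the union bound is uninformative here; it does NOT by itself certify existence.

27·p = 1 ≈ 1.000000; existence NOT certified by the union bound.


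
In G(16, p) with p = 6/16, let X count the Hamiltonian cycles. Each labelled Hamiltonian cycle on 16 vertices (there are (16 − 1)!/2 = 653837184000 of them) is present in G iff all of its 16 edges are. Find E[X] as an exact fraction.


K_16 has (16 − 1)!/2 = 653837184000 labelled Hamiltonian cycles.
For each such Hamiltonian cycle H, let X_H = 1 if all 16 edges of H are present in G. Then P[X_H = 1] = p^{16} = (3/8)^{16} = 43046721/281474976710656.
By linearity: E[X] = Σ_H E[X_H] = 653837184000 · p^{16} = 653837184000 · 43046721/281474976710656 = 27485885585032875/274877906944.
Numerically: E[X] ≈ 1e+05.

E[X] = 653837184000 · (3/8)^{16} = 27485885585032875/274877906944 ≈ 1e+05.


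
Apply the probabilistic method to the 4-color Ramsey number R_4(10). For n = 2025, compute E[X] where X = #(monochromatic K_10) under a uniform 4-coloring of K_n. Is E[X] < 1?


E[X] = C(2025, 10) · 4^{1 − 45} = 312479209053472269772600560 · 4^{−44} = 312479209053472269772600560/309485009821345068724781056.
As a reduced fraction: E[X] = 19529950565842016860787535/19342813113834066795298816 ≈ 1.009675.
Is E[X] < 1? NO.
Since E[X] ≥ 1, the first-moment bound is inconclusive at n = 2025; it does NOT by itself certify R_4(10) > 2025.

E[X] = 19529950565842016860787535/19342813113834066795298816 ≈ 1.009675; E[X] ≥ 1; first-moment method inconclusive here.


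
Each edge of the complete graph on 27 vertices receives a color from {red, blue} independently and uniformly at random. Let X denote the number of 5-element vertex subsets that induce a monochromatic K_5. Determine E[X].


Let X = Σ_S X_S over the C(27, 5) = 80730 subsets S of size 5, where X_S = 1 if the K_5 on S is monochromatic.
For a fixed S, the K_5 on S has C(5, 2) = 10 edges. P[all 10 edges red] = (1/2)^10, and likewise for blue, so P[monochromatic] = 2·(1/2)^10 = 2^{1 − 10} = 1/512.
By linearity: E[X] = C(27, 5) · 2^{1 − 10} = 80730 · 1/512 = 40365/256.
Numerically: E[X] ≈ 157.676.

E[X] = C(27,5)·2^(1−C(5,2)) = 40365/256 ≈ 157.676.


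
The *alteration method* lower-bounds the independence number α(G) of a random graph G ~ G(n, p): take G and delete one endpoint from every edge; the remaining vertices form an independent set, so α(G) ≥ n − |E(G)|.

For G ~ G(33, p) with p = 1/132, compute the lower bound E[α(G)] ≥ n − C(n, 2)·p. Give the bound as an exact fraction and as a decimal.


E[|E(G)|] = C(33, 2)·p = 528 · (1/132) = 4.
E[α(G)] ≥ n − E[|E(G)|] = 33 − 4 = 29.
Numerically: ≈ 29.000000.
(This is only a lower bound; the true E[α(G)] may be larger.)

E[α(G)] ≥ 29 ≈ 29.000000.


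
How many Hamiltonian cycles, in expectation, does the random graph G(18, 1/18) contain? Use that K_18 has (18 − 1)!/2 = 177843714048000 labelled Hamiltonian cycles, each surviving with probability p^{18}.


K_18 has (18 − 1)!/2 = 177843714048000 labelled Hamiltonian cycles.
For each such Hamiltonian cycle H, let X_H = 1 if all 18 edges of H are present in G. Then P[X_H = 1] = p^{18} = (1/18)^{18} = 1/39346408075296537575424.
By linearity of expectation: E[X] = Σ_H E[X_H] = 177843714048000 · p^{18} = 177843714048000 · 1/39346408075296537575424 = 14889875/3294258113514384.
Numerically: E[X] ≈ 4.5199e-09.

E[X] = 177843714048000 · (1/18)^{18} = 14889875/3294258113514384 ≈ 4.5199e-09.


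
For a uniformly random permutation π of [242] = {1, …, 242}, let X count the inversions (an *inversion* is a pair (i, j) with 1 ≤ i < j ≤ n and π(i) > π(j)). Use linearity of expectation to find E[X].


Write X = Σ X_I over the C(242, 2) = 29161 pairs i < j, with X_I the indicator of one inversion.
There are 29161 indicators.
For each fixed pair i < j, the values π(i) and π(j) are two distinct elements of {1, …, 242} in uniformly random order; by symmetry P[π(i) > π(j)] = 1/2.
By linearity: E[X] = 29161 · (1/2) = C(242, 2) · (1/2) = 29161/2 = 29161/2 ≈ 14580.50000.

E[X] = 29161/2 = 14580.50000.


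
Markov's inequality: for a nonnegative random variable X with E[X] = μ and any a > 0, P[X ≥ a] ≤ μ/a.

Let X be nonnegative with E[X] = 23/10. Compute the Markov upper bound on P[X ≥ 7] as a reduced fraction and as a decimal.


μ = E[X] = 23/10, a = 7.
Markov: P[X ≥ 7] ≤ μ/a = (23/10)/7 = 23/70.
Numerically: ≈ 0.32857.
(Since a = 7 > μ = 2.30000, the bound 23/70 is < 1 and informative.)

P[X ≥ 7] ≤ 23/70 ≈ 0.32857.


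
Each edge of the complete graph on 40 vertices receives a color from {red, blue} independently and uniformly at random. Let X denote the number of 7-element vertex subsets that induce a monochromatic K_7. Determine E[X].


Let X = Σ_S X_S over the C(40, 7) = 18643560 subsets S of size 7, where X_S = 1 if the K_7 on S is monochromatic.
For a fixed S, the K_7 on S has C(7, 2) = 21 edges. P[all 21 edges red] = (1/2)^21, and likewise for blue, so P[monochromatic] = 2·(1/2)^21 = 2^{1 − 21} = 1/1048576.
By linearity: E[X] = C(40, 7) · 2^{1 − 21} = 18643560 · 1/1048576 = 2330445/131072.
Numerically: E[X] ≈ 17.7799.

E[X] = C(40,7)·2^(1−C(7,2)) = 2330445/131072 ≈ 17.7799.


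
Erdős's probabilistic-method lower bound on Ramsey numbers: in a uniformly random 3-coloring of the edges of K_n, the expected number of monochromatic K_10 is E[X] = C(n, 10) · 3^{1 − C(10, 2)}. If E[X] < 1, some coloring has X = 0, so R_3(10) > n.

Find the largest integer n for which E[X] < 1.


We need C(n, 10) · 3^{1 − 45} < 1, i.e. C(n, 10) < 3^{45 − 1} = 984770902183611232881.
Check values of n near the boundary:
  n = 572: C(572, 10) = 954640815642161682606; 954640815642161682606 < 984770902183611232881? YES
  n = 573: C(573, 10) = 971597135635805762226; 971597135635805762226 < 984770902183611232881? YES
  n = 574: C(574, 10) = 988824035203816502691; 988824035203816502691 < 984770902183611232881? NO
The largest n with C(n, 10) < 984770902183611232881 is n = 573 (where E[X] = 35985079097622435638/36472996377170786403 ≈ 0.9866). Hence R_3(10) > 573, i.e. R_3(10) ≥ 574.

Largest n = 573; hence R_3(10) > 573.


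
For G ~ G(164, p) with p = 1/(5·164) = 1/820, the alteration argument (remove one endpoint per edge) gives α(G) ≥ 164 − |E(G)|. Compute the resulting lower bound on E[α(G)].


E[|E(G)|] = C(164, 2)·p = 13366 · (1/820) = 163/10.
E[α(G)] ≥ n − E[|E(G)|] = 164 − 163/10 = 1477/10.
Numerically: ≈ 147.700000.
(This is only a lower bound; the true E[α(G)] may be larger.)

E[α(G)] ≥ 1477/10 ≈ 147.700000.


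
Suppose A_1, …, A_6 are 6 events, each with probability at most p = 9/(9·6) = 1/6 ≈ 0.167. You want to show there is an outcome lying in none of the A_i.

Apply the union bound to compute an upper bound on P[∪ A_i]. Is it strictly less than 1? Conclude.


Union bound: P[∪_{i=1}^{6} A_i] ≤ Σ_i P[A_i] ≤ 6·p = 6·(1/6) = 1.
Numerically: 1 ≈ 1.000.
Is 1 < 1? NO.
Since the bound 1 is ≥ 1, the union bound is uninformative here; it does NOT by itself certify existence.

6·p = 1 ≈ 1.000; existence NOT certified by the union bound.


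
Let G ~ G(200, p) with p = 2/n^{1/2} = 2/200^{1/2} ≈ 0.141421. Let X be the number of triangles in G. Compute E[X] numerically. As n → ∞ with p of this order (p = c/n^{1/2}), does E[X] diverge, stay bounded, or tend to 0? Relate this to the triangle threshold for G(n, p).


Number of potential triangles: C(200, 3) = 1313400.
Each occurs with probability p³ ≈ (0.141421)³ ≈ 2.82842712e-03.
By linearity: E[X] = C(200, 3)·p³ ≈ 1313400 · 2.82842712e-03 ≈ 3714.856186.
Since α = 1/2 < 1, p = c/n^{1/2} ≫ 1/n is above the triangle threshold p ~ 1/n. Asymptotically E[X] ~ (c³/6)·n^{3(1−α)} = (2³/6)·n^{1.5} → ∞; triangles are abundant w.h.p.

E[X] ≈ 3714.856186; in regime p = Θ(1/n^{1/2}) E[X] diverges (above the triangle threshold p ~ 1/n).


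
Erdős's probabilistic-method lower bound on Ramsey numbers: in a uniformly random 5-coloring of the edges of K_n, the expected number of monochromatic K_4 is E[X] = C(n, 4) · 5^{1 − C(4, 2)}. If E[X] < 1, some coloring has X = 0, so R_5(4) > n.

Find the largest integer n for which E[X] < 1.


We need C(n, 4) · 5^{1 − 6} < 1, i.e. C(n, 4) < 5^{6 − 1} = 3125.
Check values of n near the boundary:
  n = 16: C(16, 4) = 1820; 1820 < 3125? YES
  n = 17: C(17, 4) = 2380; 2380 < 3125? YES
  n = 18: C(18, 4) = 3060; 3060 < 3125? YES
  n = 19: C(19, 4) = 3876; 3876 < 3125? NO
The largest n with C(n, 4) < 3125 is n = 18 (where E[X] = 612/625 ≈ 0.979200). Hence R_5(4) > 18, i.e. R_5(4) ≥ 19.

Largest n = 18; hence R_5(4) > 18.


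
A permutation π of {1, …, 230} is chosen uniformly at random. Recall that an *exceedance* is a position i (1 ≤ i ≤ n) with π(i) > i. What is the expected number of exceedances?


Write X = Σ_{i=1}^{230} X_i, where X_i = 1_{π(i) > i}.
For each fixed i, π(i) is uniform over {1, …, 230} (marginal of a uniform permutation), so P[π(i) > i] = (n − i)/n. Summing: Σ_{i=1}^{230} (n − i)/n = (0 + 1 + … + 229)/230 = 230(230 − 1)/(2·230) = (230 − 1)/2.
Hence E[X] = Σ_{i=1}^{230} (230 − i)/230 = 229/2 ≈ 114.500000.

E[X] = 229/2 = 114.500000.


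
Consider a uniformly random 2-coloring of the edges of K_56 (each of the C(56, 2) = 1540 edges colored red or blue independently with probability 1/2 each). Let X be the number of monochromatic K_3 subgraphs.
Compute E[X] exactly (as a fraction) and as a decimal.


Let X = Σ_S X_S over the C(56, 3) = 27720 subsets S of size 3, where X_S = 1 if the K_3 on S is monochromatic.
For a fixed S, the K_3 on S has C(3, 2) = 3 edges. P[all 3 edges red] = (1/2)^3, and likewise for blue, so P[monochromatic] = 2·(1/2)^3 = 2^{1 − 3} = 1/4.
By linearity of expectation: E[X] = C(56, 3) · 2^{1 − 3} = 27720 · 1/4 = 6930.
Numerically: E[X] ≈ 6930.000000.

E[X] = C(56,3)·2^(1−C(3,2)) = 6930 ≈ 6930.000000.


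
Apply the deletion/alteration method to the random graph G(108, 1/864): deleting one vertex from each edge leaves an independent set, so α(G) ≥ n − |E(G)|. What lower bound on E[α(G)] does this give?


E[|E(G)|] = C(108, 2)·p = 5778 · (1/864) = 107/16.
E[α(G)] ≥ n − E[|E(G)|] = 108 − 107/16 = 1621/16.
Numerically: ≈ 101.3125.
(This is only a lower bound; the true E[α(G)] may be larger.)

E[α(G)] ≥ 1621/16 ≈ 101.3125.


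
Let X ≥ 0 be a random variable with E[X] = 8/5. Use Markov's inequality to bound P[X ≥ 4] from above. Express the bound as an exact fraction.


μ = E[X] = 8/5, a = 4.
Markov: P[X ≥ 4] ≤ μ/a = (8/5)/4 = 2/5.
Numerically: ≈ 0.40000.
(Since a = 4 > μ = 1.60000, the bound 2/5 is < 1 and informative.)

P[X ≥ 4] ≤ 2/5 ≈ 0.40000.


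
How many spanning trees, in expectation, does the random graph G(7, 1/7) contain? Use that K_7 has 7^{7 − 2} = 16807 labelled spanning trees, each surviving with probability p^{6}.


K_7 has 7^{7 − 2} = 16807 labelled spanning trees.
For each such spanning tree H, let X_H = 1 if all 6 edges of H are present in G. Then P[X_H = 1] = p^{6} = (1/7)^{6} = 1/117649.
By linearity: E[X] = Σ_H E[X_H] = 16807 · p^{6} = 16807 · 1/117649 = 1/7.
Numerically: E[X] ≈ 0.143.

E[X] = 16807 · (1/7)^{6} = 1/7 ≈ 0.143.


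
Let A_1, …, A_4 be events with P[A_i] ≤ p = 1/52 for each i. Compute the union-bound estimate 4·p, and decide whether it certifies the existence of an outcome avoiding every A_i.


Union bound: P[∪_{i=1}^{4} A_i] ≤ Σ_i P[A_i] ≤ 4·p = 4·(1/52) = 1/13.
Numerically: 1/13 ≈ 0.077.
Is 1/13 < 1? YES.
Since P[∪ A_i] ≤ 1/13 < 1, the complement has P[∩ A_i^c] ≥ 1 − 1/13 = 12/13 > 0, so some outcome avoids every A_i.

4·p = 1/13 ≈ 0.077; existence CERTIFIED by the union bound.


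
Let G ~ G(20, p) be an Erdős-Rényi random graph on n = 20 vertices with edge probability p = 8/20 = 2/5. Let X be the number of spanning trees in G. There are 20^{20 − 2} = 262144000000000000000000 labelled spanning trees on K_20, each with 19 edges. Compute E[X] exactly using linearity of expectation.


K_20 has 20^{20 − 2} = 262144000000000000000000 labelled spanning trees.
For each such spanning tree H, let X_H = 1 if all 19 edges of H are present in G. Then P[X_H = 1] = p^{19} = (2/5)^{19} = 524288/19073486328125.
By linearity: E[X] = Σ_H E[X_H] = 262144000000000000000000 · p^{19} = 262144000000000000000000 · 524288/19073486328125 = 36028797018963968/5.
Numerically: E[X] ≈ 7.21e+15.

E[X] = 262144000000000000000000 · (2/5)^{19} = 36028797018963968/5 ≈ 7.21e+15.


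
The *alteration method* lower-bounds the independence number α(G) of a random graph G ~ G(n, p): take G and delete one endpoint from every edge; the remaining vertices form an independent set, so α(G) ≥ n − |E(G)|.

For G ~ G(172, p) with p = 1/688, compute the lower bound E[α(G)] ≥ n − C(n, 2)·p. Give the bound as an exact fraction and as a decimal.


E[|E(G)|] = C(172, 2)·p = 14706 · (1/688) = 171/8.
E[α(G)] ≥ n − E[|E(G)|] = 172 − 171/8 = 1205/8.
Numerically: ≈ 150.625000.
(This is only a lower bound; the true E[α(G)] may be larger.)

E[α(G)] ≥ 1205/8 ≈ 150.625000.


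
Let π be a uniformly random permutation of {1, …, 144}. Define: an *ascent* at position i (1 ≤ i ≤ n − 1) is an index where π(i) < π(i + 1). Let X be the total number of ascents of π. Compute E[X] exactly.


Write X = Σ X_I over i = 1, …, 143, with X_I the indicator of one ascent.
There are 143 indicators.
For each fixed i, the pair (π(i), π(i+1)) is a uniformly random ordered pair of distinct values from {1, …, 144}; by symmetry P[π(i) < π(i+1)] = 1/2.
By linearity: E[X] = 143 · (1/2) = (144 − 1) · (1/2) = 143/2 ≈ 71.500000.

E[X] = 143/2 = 71.500000.


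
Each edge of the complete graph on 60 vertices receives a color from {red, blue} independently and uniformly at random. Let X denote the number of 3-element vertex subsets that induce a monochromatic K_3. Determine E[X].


Let X = Σ_S X_S over the C(60, 3) = 34220 subsets S of size 3, where X_S = 1 if the K_3 on S is monochromatic.
For a fixed S, the K_3 on S has C(3, 2) = 3 edges. P[all 3 edges red] = (1/2)^3, and likewise for blue, so P[monochromatic] = 2·(1/2)^3 = 2^{1 − 3} = 1/4.
By linearity of expectation: E[X] = C(60, 3) · 2^{1 − 3} = 34220 · 1/4 = 8555.
Numerically: E[X] ≈ 8555.000000.

E[X] = C(60,3)·2^(1−C(3,2)) = 8555 ≈ 8555.000000.


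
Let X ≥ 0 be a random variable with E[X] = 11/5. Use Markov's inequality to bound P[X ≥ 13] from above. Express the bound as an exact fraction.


μ = E[X] = 11/5, a = 13.
Markov: P[X ≥ 13] ≤ μ/a = (11/5)/13 = 11/65.
Numerically: ≈ 0.169.
(Since a = 13 > μ = 2.200, the bound 11/65 is < 1 and informative.)

P[X ≥ 13] ≤ 11/65 ≈ 0.169.


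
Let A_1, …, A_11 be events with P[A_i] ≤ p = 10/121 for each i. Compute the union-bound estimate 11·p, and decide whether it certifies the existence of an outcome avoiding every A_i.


Union bound: P[∪_{i=1}^{11} A_i] ≤ Σ_i P[A_i] ≤ 11·p = 11·(10/121) = 10/11.
Numerically: 10/11 ≈ 0.909.
Is 10/11 < 1? YES.
Since P[∪ A_i] ≤ 10/11 < 1, the complement has P[∩ A_i^c] ≥ 1 − 10/11 = 1/11 > 0, so some outcome avoids every A_i.

11·p = 10/11 ≈ 0.909; existence CERTIFIED by the union bound.


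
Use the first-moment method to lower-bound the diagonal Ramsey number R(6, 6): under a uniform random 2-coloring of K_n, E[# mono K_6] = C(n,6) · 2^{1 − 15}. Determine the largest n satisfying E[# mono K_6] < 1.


We need C(n, 6) · 2^{1 − 15} < 1, i.e. C(n, 6) < 2^{15 − 1} = 16384.
Check values of n near the boundary:
  n = 11: C(11, 6) = 462; 462 < 16384? YES
  n = 12: C(12, 6) = 924; 924 < 16384? YES
  n = 13: C(13, 6) = 1716; 1716 < 16384? YES
  n = 14: C(14, 6) = 3003; 3003 < 16384? YES
  n = 15: C(15, 6) = 5005; 5005 < 16384? YES
  n = 16: C(16, 6) = 8008; 8008 < 16384? YES
  n = 17: C(17, 6) = 12376; 12376 < 16384? YES
  n = 18: C(18, 6) = 18564; 18564 < 16384? NO
The largest n with C(n, 6) < 16384 is n = 17 (where E[X] = 1547/2048 ≈ 0.755371). Hence R(6, 6) > 17, i.e. R(6, 6) ≥ 18.

Largest n = 17; hence R(6, 6) > 17.


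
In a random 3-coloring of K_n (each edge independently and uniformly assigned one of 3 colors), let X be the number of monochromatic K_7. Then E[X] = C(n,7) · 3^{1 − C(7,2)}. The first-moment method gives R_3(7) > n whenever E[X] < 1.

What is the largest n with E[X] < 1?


We need C(n, 7) · 3^{1 − 21} < 1, i.e. C(n, 7) < 3^{21 − 1} = 3486784401.
Check values of n near the boundary:
  n = 79: C(79, 7) = 2898753715; 2898753715 < 3486784401? YES
  n = 80: C(80, 7) = 3176716400; 3176716400 < 3486784401? YES
  n = 81: C(81, 7) = 3477216600; 3477216600 < 3486784401? YES
  n = 82: C(82, 7) = 3801756816; 3801756816 < 3486784401? NO
  n = 83: C(83, 7) = 4151918628; 4151918628 < 3486784401? NO
The largest n with C(n, 7) < 3486784401 is n = 81 (where E[X] = 42928600/43046721 ≈ 0.997). Hence R_3(7) > 81, i.e. R_3(7) ≥ 82.

Largest n = 81; hence R_3(7) > 81.


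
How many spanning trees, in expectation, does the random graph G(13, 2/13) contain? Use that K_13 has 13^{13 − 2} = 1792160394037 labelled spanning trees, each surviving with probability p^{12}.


K_13 has 13^{13 − 2} = 1792160394037 labelled spanning trees.
For each such spanning tree H, let X_H = 1 if all 12 edges of H are present in G. Then P[X_H = 1] = p^{12} = (2/13)^{12} = 4096/23298085122481.
Summing the indicators: E[X] = Σ_H E[X_H] = 1792160394037 · p^{12} = 1792160394037 · 4096/23298085122481 = 4096/13.
Numerically: E[X] ≈ 315.

E[X] = 1792160394037 · (2/13)^{12} = 4096/13 ≈ 315.


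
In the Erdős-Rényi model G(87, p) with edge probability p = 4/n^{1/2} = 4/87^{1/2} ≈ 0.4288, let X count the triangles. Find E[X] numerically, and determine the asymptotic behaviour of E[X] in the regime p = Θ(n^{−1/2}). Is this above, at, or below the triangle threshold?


Number of potential triangles: C(87, 3) = 105995.
Each occurs with probability p³ ≈ (0.4288)³ ≈ 7.886805e-02.
By linearity: E[X] = C(87, 3)·p³ ≈ 105995 · 7.886805e-02 ≈ 8359.6188.
Since α = 1/2 < 1, p = c/n^{1/2} ≫ 1/n is above the triangle threshold p ~ 1/n. Asymptotically E[X] ~ (c³/6)·n^{3(1−α)} = (4³/6)·n^{1.5} → ∞; triangles are abundant w.h.p.

E[X] ≈ 8359.6188; in regime p = Θ(1/n^{1/2}) E[X] diverges (above the triangle threshold p ~ 1/n).


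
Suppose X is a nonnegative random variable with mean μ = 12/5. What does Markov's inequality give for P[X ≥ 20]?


μ = E[X] = 12/5, a = 20.
Markov: P[X ≥ 20] ≤ μ/a = (12/5)/20 = 3/25.
Numerically: ≈ 0.12000.
(Since a = 20 > μ = 2.40000, the bound 3/25 is < 1 and informative.)

P[X ≥ 20] ≤ 3/25 ≈ 0.12000.


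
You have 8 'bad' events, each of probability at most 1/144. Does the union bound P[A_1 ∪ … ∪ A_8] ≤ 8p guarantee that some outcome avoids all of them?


Union bound: P[∪_{i=1}^{8} A_i] ≤ Σ_i P[A_i] ≤ 8·p = 8·(1/144) = 1/18.
Numerically: 1/18 ≈ 0.0555556.
Is 1/18 < 1? YES.
Since P[∪ A_i] ≤ 1/18 < 1, the complement has P[∩ A_i^c] ≥ 1 − 1/18 = 17/18 > 0, so some outcome avoids every A_i.

8·p = 1/18 ≈ 0.0555556; existence CERTIFIED by the union bound.


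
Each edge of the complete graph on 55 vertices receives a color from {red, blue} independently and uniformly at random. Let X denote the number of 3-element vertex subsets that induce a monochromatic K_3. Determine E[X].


Let X = Σ_S X_S over the C(55, 3) = 26235 subsets S of size 3, where X_S = 1 if the K_3 on S is monochromatic.
For a fixed S, the K_3 on S has C(3, 2) = 3 edges. P[all 3 edges red] = (1/2)^3, and likewise for blue, so P[monochromatic] = 2·(1/2)^3 = 2^{1 − 3} = 1/4.
By linearity: E[X] = C(55, 3) · 2^{1 − 3} = 26235 · 1/4 = 26235/4.
Numerically: E[X] ≈ 6558.75000.

E[X] = C(55,3)·2^(1−C(3,2)) = 26235/4 ≈ 6558.75000.


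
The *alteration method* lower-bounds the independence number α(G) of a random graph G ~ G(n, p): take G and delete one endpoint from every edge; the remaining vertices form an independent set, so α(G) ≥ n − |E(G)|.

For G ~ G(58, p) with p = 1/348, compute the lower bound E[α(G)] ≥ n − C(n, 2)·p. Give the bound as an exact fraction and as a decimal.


E[|E(G)|] = C(58, 2)·p = 1653 · (1/348) = 19/4.
E[α(G)] ≥ n − E[|E(G)|] = 58 − 19/4 = 213/4.
Numerically: ≈ 53.25000.
(This is only a lower bound; the true E[α(G)] may be larger.)

E[α(G)] ≥ 213/4 ≈ 53.25000.


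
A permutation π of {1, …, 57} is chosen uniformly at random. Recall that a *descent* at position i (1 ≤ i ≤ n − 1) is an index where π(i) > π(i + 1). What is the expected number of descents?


Write X = Σ X_I over i = 1, …, 56, with X_I the indicator of one descent.
There are 56 indicators.
For each fixed i, the pair (π(i), π(i+1)) is a uniformly random ordered pair of distinct values from {1, …, 57}; by symmetry P[π(i) > π(i+1)] = 1/2.
By linearity: E[X] = 56 · (1/2) = (57 − 1) · (1/2) = 28 ≈ 28.00000.

E[X] = 28 = 28.00000.


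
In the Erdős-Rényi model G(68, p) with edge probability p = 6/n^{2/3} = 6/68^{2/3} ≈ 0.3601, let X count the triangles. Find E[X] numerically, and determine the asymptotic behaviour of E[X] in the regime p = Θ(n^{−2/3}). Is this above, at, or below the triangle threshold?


Number of potential triangles: C(68, 3) = 50116.
Each occurs with probability p³ ≈ (0.3601)³ ≈ 4.671280e-02.
By linearity: E[X] = C(68, 3)·p³ ≈ 50116 · 4.671280e-02 ≈ 2341.0588.
Since α = 2/3 < 1, p = c/n^{2/3} ≫ 1/n is above the triangle threshold p ~ 1/n. Asymptotically E[X] ~ (c³/6)·n^{3(1−α)} = (6³/6)·n^{1} → ∞; triangles are abundant w.h.p.

E[X] ≈ 2341.0588; in regime p = Θ(1/n^{2/3}) E[X] diverges (above the triangle threshold p ~ 1/n).


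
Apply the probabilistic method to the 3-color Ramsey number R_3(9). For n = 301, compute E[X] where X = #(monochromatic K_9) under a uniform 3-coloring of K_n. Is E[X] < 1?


E[X] = C(301, 9) · 3^{1 − 36} = 49533303936090975 · 3^{−35} = 49533303936090975/50031545098999707.
As a reduced fraction: E[X] = 16511101312030325/16677181699666569 ≈ 0.99004.
Is E[X] < 1? YES.
Since E[X] < 1, there exists a 3-coloring of K_{301} with no monochromatic K_9; hence R_3(9) > 301.

E[X] = 16511101312030325/16677181699666569 ≈ 0.99004; E[X] < 1, so R_3(9) > 301.


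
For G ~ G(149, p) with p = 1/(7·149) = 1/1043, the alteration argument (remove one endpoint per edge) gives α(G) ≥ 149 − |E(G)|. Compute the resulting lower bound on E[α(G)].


E[|E(G)|] = C(149, 2)·p = 11026 · (1/1043) = 74/7.
E[α(G)] ≥ n − E[|E(G)|] = 149 − 74/7 = 969/7.
Numerically: ≈ 138.42857.
(This is only a lower bound; the true E[α(G)] may be larger.)

E[α(G)] ≥ 969/7 ≈ 138.42857.


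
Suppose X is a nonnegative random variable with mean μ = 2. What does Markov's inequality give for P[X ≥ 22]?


μ = E[X] = 2, a = 22.
Markov: P[X ≥ 22] ≤ μ/a = (2)/22 = 1/11.
Numerically: ≈ 0.091.
(Since a = 22 > μ = 2.000, the bound 1/11 is < 1 and informative.)

P[X ≥ 22] ≤ 1/11 ≈ 0.091.


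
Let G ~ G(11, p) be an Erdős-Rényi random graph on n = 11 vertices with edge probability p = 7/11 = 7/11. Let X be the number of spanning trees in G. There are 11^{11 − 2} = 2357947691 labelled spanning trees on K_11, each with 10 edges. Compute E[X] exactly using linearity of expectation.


K_11 has 11^{11 − 2} = 2357947691 labelled spanning trees.
For each such spanning tree H, let X_H = 1 if all 10 edges of H are present in G. Then P[X_H = 1] = p^{10} = (7/11)^{10} = 282475249/25937424601.
By linearity: E[X] = Σ_H E[X_H] = 2357947691 · p^{10} = 2357947691 · 282475249/25937424601 = 282475249/11.
Numerically: E[X] ≈ 2.568e+07.

E[X] = 2357947691 · (7/11)^{10} = 282475249/11 ≈ 2.568e+07.


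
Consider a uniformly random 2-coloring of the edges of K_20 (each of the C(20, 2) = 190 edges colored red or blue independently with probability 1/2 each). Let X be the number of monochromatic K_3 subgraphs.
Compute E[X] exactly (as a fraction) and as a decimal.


Let X = Σ_S X_S over the C(20, 3) = 1140 subsets S of size 3, where X_S = 1 if the K_3 on S is monochromatic.
For a fixed S, the K_3 on S has C(3, 2) = 3 edges. P[all 3 edges red] = (1/2)^3, and likewise for blue, so P[monochromatic] = 2·(1/2)^3 = 2^{1 − 3} = 1/4.
By linearity: E[X] = C(20, 3) · 2^{1 − 3} = 1140 · 1/4 = 285.
Numerically: E[X] ≈ 285.000.

E[X] = C(20,3)·2^(1−C(3,2)) = 285 ≈ 285.000.


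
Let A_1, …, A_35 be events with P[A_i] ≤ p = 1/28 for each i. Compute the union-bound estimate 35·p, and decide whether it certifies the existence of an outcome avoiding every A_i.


Union bound: P[∪_{i=1}^{35} A_i] ≤ Σ_i P[A_i] ≤ 35·p = 35·(1/28) = 5/4.
Numerically: 5/4 ≈ 1.250000.
Is 5/4 < 1? NO.
Since the bound 5/4 is ≥ 1, the union bound is uninformative here; it does NOT by itself certify existence.

35·p = 5/4 ≈ 1.250000; existence NOT certified by the union bound.


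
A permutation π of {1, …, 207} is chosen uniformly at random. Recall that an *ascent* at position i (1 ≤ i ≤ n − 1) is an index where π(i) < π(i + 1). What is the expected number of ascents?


Write X = Σ X_I over i = 1, …, 206, with X_I the indicator of one ascent.
There are 206 indicators.
For each fixed i, the pair (π(i), π(i+1)) is a uniformly random ordered pair of distinct values from {1, …, 207}; by symmetry P[π(i) < π(i+1)] = 1/2.
By linearity: E[X] = 206 · (1/2) = (207 − 1) · (1/2) = 103 ≈ 103.0000.

E[X] = 103 = 103.0000.


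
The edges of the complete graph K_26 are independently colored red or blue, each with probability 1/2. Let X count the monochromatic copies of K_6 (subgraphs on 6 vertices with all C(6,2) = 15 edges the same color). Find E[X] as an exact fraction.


Let X = Σ_S X_S over the C(26, 6) = 230230 subsets S of size 6, where X_S = 1 if the K_6 on S is monochromatic.
For a fixed S, the K_6 on S has C(6, 2) = 15 edges. P[all 15 edges red] = (1/2)^15, and likewise for blue, so P[monochromatic] = 2·(1/2)^15 = 2^{1 − 15} = 1/16384.
By linearity of expectation: E[X] = C(26, 6) · 2^{1 − 15} = 230230 · 1/16384 = 115115/8192.
Numerically: E[X] ≈ 14.052124.

E[X] = C(26,6)·2^(1−C(6,2)) = 115115/8192 ≈ 14.052124.


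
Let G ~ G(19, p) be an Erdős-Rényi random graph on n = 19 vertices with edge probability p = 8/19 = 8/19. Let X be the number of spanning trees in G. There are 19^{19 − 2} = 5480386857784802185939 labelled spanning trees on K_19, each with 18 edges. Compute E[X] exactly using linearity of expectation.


K_19 has 19^{19 − 2} = 5480386857784802185939 labelled spanning trees.
For each such spanning tree H, let X_H = 1 if all 18 edges of H are present in G. Then P[X_H = 1] = p^{18} = (8/19)^{18} = 18014398509481984/104127350297911241532841.
Summing the indicators: E[X] = Σ_H E[X_H] = 5480386857784802185939 · p^{18} = 5480386857784802185939 · 18014398509481984/104127350297911241532841 = 18014398509481984/19.
Numerically: E[X] ≈ 9.481e+14.

E[X] = 5480386857784802185939 · (8/19)^{18} = 18014398509481984/19 ≈ 9.481e+14.


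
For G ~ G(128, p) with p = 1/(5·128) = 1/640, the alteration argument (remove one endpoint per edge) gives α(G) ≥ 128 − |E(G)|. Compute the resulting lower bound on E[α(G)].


E[|E(G)|] = C(128, 2)·p = 8128 · (1/640) = 127/10.
E[α(G)] ≥ n − E[|E(G)|] = 128 − 127/10 = 1153/10.
Numerically: ≈ 115.3000.
(This is only a lower bound; the true E[α(G)] may be larger.)

E[α(G)] ≥ 1153/10 ≈ 115.3000.


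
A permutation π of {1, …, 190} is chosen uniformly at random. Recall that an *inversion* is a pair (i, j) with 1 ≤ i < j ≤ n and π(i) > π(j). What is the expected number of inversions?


Write X = Σ X_I over the C(190, 2) = 17955 pairs i < j, with X_I the indicator of one inversion.
There are 17955 indicators.
For each fixed pair i < j, the values π(i) and π(j) are two distinct elements of {1, …, 190} in uniformly random order; by symmetry P[π(i) > π(j)] = 1/2.
By linearity: E[X] = 17955 · (1/2) = C(190, 2) · (1/2) = 17955/2 = 17955/2 ≈ 8977.5000.

E[X] = 17955/2 = 8977.5000.


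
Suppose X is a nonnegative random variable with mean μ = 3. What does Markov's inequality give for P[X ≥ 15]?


μ = E[X] = 3, a = 15.
Markov: P[X ≥ 15] ≤ μ/a = (3)/15 = 1/5.
Numerically: ≈ 0.20000.
(Since a = 15 > μ = 3.00000, the bound 1/5 is < 1 and informative.)

P[X ≥ 15] ≤ 1/5 ≈ 0.20000.


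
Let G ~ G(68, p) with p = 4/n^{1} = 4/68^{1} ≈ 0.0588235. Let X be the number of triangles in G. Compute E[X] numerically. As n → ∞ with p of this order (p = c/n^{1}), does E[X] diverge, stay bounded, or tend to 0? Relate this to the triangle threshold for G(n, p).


Number of potential triangles: C(68, 3) = 50116.
Each occurs with probability p³ ≈ (0.0588235)³ ≈ 2.03541624e-04.
By linearity: E[X] = C(68, 3)·p³ ≈ 50116 · 2.03541624e-04 ≈ 10.200692.
Here α = 1, so p = 4/n is exactly at the triangle threshold p ~ 1/n. Asymptotically E[X] → c³/6 = 4³/6 = 32/3 ≈ 10.666667, a bounded constant. In this regime the triangle count is asymptotically Poisson(c³/6).

E[X] ≈ 10.200692; in regime p = Θ(1/n^{1}) E[X] stays bounded (at the triangle threshold p ~ 1/n).


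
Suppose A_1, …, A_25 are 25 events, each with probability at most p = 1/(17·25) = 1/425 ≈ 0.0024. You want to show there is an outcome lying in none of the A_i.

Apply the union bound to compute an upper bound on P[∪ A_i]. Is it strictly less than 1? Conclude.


Union bound: P[∪_{i=1}^{25} A_i] ≤ Σ_i P[A_i] ≤ 25·p = 25·(1/425) = 1/17.
Numerically: 1/17 ≈ 0.0588.
Is 1/17 < 1? YES.
Since P[∪ A_i] ≤ 1/17 < 1, the complement has P[∩ A_i^c] ≥ 1 − 1/17 = 16/17 > 0, so some outcome avoids every A_i.

25·p = 1/17 ≈ 0.0588; existence CERTIFIED by the union bound.


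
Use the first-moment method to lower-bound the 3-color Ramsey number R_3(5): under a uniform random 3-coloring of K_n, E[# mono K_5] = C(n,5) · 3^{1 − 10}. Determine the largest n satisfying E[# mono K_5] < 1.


We need C(n, 5) · 3^{1 − 10} < 1, i.e. C(n, 5) < 3^{10 − 1} = 19683.
Check values of n near the boundary:
  n = 14: C(14, 5) = 2002; 2002 < 19683? YES
  n = 15: C(15, 5) = 3003; 3003 < 19683? YES
  n = 16: C(16, 5) = 4368; 4368 < 19683? YES
  n = 17: C(17, 5) = 6188; 6188 < 19683? YES
  n = 18: C(18, 5) = 8568; 8568 < 19683? YES
  n = 19: C(19, 5) = 11628; 11628 < 19683? YES
  n = 20: C(20, 5) = 15504; 15504 < 19683? YES
  n = 21: C(21, 5) = 20349; 20349 < 19683? NO
  n = 22: C(22, 5) = 26334; 26334 < 19683? NO
  n = 23: C(23, 5) = 33649; 33649 < 19683? NO
The largest n with C(n, 5) < 19683 is n = 20 (where E[X] = 5168/6561 ≈ 0.7877). Hence R_3(5) > 20, i.e. R_3(5) ≥ 21.

Largest n = 20; hence R_3(5) > 20.


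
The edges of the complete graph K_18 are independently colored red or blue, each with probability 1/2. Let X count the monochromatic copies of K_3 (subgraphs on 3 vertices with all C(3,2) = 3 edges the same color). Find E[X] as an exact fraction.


Let X = Σ_S X_S over the C(18, 3) = 816 subsets S of size 3, where X_S = 1 if the K_3 on S is monochromatic.
For a fixed S, the K_3 on S has C(3, 2) = 3 edges. P[all 3 edges red] = (1/2)^3, and likewise for blue, so P[monochromatic] = 2·(1/2)^3 = 2^{1 − 3} = 1/4.
By linearity of expectation: E[X] = C(18, 3) · 2^{1 − 3} = 816 · 1/4 = 204.
Numerically: E[X] ≈ 204.00000.

E[X] = C(18,3)·2^(1−C(3,2)) = 204 ≈ 204.00000.


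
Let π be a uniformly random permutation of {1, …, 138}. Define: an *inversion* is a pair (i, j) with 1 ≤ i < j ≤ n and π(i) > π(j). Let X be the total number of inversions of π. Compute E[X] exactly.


Write X = Σ X_I over the C(138, 2) = 9453 pairs i < j, with X_I the indicator of one inversion.
There are 9453 indicators.
For each fixed pair i < j, the values π(i) and π(j) are two distinct elements of {1, …, 138} in uniformly random order; by symmetry P[π(i) > π(j)] = 1/2.
By linearity: E[X] = 9453 · (1/2) = C(138, 2) · (1/2) = 9453/2 = 9453/2 ≈ 4726.5000.

E[X] = 9453/2 = 4726.5000.


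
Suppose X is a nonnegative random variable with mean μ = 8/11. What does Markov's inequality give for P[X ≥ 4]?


μ = E[X] = 8/11, a = 4.
Markov: P[X ≥ 4] ≤ μ/a = (8/11)/4 = 2/11.
Numerically: ≈ 0.1818.
(Since a = 4 > μ = 0.7273, the bound 2/11 is < 1 and informative.)

P[X ≥ 4] ≤ 2/11 ≈ 0.1818.
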